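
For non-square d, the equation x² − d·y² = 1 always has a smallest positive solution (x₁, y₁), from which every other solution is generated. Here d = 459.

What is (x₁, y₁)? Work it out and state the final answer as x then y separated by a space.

499850 23331

d=459: √d = [21; 2,2,1,4,21,4,1,2,2,42] (ℓ=10, even), read p_9/q_9
step 0: (21, 1)  from 21·(1,0) + (0,1)
…
step 2: (107, 5)  from 2·(43,2) + (21,1)
…
step 4: (707, 33)  from 4·(150,7) + (107,5)
step 5: (14997, 700)  from 21·(707,33) + (150,7)
…
step 8: (212079, 9899)  from 2·(75692,3533) + (60695,2833)
step 9: (499850, 23331)  from 2·(212079,9899) + (75692,3533)
(x₁, y₁) = (499850, 23331);  499850² − 459·23331² = 1 ✓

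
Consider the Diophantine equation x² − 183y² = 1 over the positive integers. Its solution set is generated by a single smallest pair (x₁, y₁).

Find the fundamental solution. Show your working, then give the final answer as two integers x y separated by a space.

487 36

√183 = [13; 1,1,8,1,1,26, …], period ℓ=6 (even) → k=5
step 0: (13, 1)  from 13·(1,0) + (0,1)
…
step 2: (27, 2)  from 1·(14,1) + (13,1)
step 3: (230, 17)  from 8·(27,2) + (14,1)
step 4: (257, 19)  from 1·(230,17) + (27,2)
step 5: (487, 36)  from 1·(257,19) + (230,17)
fundamental: x₁=487, y₁=36  (since 237169 − 183·1296 = 1)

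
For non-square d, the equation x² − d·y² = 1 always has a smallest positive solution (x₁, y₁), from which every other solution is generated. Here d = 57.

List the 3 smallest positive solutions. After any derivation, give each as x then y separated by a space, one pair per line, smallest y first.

151 20
45601 6040
13771351 1824060

√57 → a₀=7, period (1,1,4,1,1,14); ℓ=6 even so k=5
step 0: (7, 1)  from 7·(1,0) + (0,1)
step 1: (8, 1)  from 1·(7,1) + (1,0)
step 2: (15, 2)  from 1·(8,1) + (7,1)
step 3: (68, 9)  from 4·(15,2) + (8,1)
step 4: (83, 11)  from 1·(68,9) + (15,2)
step 5: (151, 20)  from 1·(83,11) + (68,9)
fundamental: x₁=151, y₁=20  (since 22801 − 57·400 = 1)
(x_2, y_2) = (151·151 + 57·20·20, 151·20 + 20·151) = (45601, 6040)
(x_3, y_3) = (151·45601 + 57·20·6040, 151·6040 + 20·45601) = (13771351, 1824060)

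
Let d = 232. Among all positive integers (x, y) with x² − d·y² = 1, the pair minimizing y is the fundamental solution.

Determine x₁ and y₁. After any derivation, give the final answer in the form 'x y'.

[15; 4,3,7,3,4,30] for √232; ℓ=6 ⇒ convergent index 5
i=0: a=15 ⇒ p=15, q=1
i=1: a=4 ⇒ p=61, q=4
i=2: a=3 ⇒ p=198, q=13
i=3: a=7 ⇒ p=1447, q=95
i=4: a=3 ⇒ p=4539, q=298
i=5: a=4 ⇒ p=19603, q=1287
(x₁, y₁) = (19603, 1287);  19603² − 232·1287² = 1 ✓

19603 1287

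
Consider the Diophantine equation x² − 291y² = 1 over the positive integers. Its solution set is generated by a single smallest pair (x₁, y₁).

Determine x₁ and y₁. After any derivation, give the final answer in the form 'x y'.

[17; 17,34] for √291; ℓ=2 ⇒ convergent index 1
k=0  a_k=17  p_k/q_k = 17/1
k=1  a_k=17  p_k/q_k = 290/17
(x₁, y₁) = (290, 17);  290² − 291·17² = 1 ✓

290 17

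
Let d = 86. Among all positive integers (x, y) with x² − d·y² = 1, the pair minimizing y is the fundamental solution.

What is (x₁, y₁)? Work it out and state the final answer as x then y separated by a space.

√86 = [9; 3,1,1,1,8,1,1,1,3,18, …], period ℓ=10 (even) → k=9
a_0=9:  p_0=9·1+0=9,  q_0=9·0+1=1
a_1=3:  p_1=3·9+1=28,  q_1=3·1+0=3
a_2=1:  p_2=1·28+9=37,  q_2=1·3+1=4
a_3=1:  p_3=1·37+28=65,  q_3=1·4+3=7
a_4=1:  p_4=1·65+37=102,  q_4=1·7+4=11
a_5=8:  p_5=8·102+65=881,  q_5=8·11+7=95
a_6=1:  p_6=1·881+102=983,  q_6=1·95+11=106
a_7=1:  p_7=1·983+881=1864,  q_7=1·106+95=201
a_8=1:  p_8=1·1864+983=2847,  q_8=1·201+106=307
a_9=3:  p_9=3·2847+1864=10405,  q_9=3·307+201=1122
(x₁, y₁) = (10405, 1122);  10405² − 86·1122² = 1 ✓

10405 1122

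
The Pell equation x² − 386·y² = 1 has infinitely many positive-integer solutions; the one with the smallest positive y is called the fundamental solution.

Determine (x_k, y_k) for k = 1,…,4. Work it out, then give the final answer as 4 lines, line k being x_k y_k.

111555 5678
24889036049 1266818580
5552992832780835 282639893378122
1238928230896843060801 63059786610325980840

[19; 1,1,1,4,1,18,1,4,1,1,1,38] for √386; ℓ=12 ⇒ convergent index 11
a_0=19:  p_0=19·1+0=19,  q_0=19·0+1=1
a_1=1:  p_1=1·19+1=20,  q_1=1·1+0=1
a_2=1:  p_2=1·20+19=39,  q_2=1·1+1=2
a_3=1:  p_3=1·39+20=59,  q_3=1·2+1=3
a_4=4:  p_4=4·59+39=275,  q_4=4·3+2=14
…
a_6=18:  p_6=18·334+275=6287,  q_6=18·17+14=320
…
a_10=1:  p_10=1·39392+32771=72163,  q_10=1·2005+1668=3673
a_11=1:  p_11=1·72163+39392=111555,  q_11=1·3673+2005=5678
(x₁, y₁) = (111555, 5678);  111555² − 386·5678² = 1 ✓
(x_2, y_2) = (111555·111555 + 386·5678·5678, 111555·5678 + 5678·111555) = (24889036049, 1266818580)
(x_3, y_3) = (111555·24889036049 + 386·5678·1266818580, 111555·1266818580 + 5678·24889036049) = (5552992832780835, 282639893378122)
(x_4, y_4) = (111555·5552992832780835 + 386·5678·282639893378122, 111555·282639893378122 + 5678·5552992832780835) = (1238928230896843060801, 63059786610325980840)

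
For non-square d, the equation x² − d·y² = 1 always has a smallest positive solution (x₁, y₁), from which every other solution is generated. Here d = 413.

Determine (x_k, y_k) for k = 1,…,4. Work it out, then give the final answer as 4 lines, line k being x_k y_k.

113399 5580
25718666401 1265532840
5832942102300599 287020317040740
1322899602891852585601 65095633862940217680

√413 = [20; 3,9,1,4,1,9,3,40, …], period ℓ=8 (even) → k=7
k=0  a_k=20  p_k/q_k = 20/1
k=1  a_k=3  p_k/q_k = 61/3
k=2  a_k=9  p_k/q_k = 569/28
…
k=4  a_k=4  p_k/q_k = 3089/152
…
k=6  a_k=9  p_k/q_k = 36560/1799
k=7  a_k=3  p_k/q_k = 113399/5580
fundamental: x₁=113399, y₁=5580  (since 12859333201 − 413·31136400 = 1)
n=2: (113399,5580)∘(113399,5580) = (113399·113399+413·5580·5580, 113399·5580+5580·113399) = (25718666401,1265532840)
n=3: (25718666401,1265532840)∘(113399,5580) = (113399·25718666401+413·5580·1265532840, 113399·1265532840+5580·25718666401) = (5832942102300599,287020317040740)
n=4: (5832942102300599,287020317040740)∘(113399,5580) = (113399·5832942102300599+413·5580·287020317040740, 113399·287020317040740+5580·5832942102300599) = (1322899602891852585601,65095633862940217680)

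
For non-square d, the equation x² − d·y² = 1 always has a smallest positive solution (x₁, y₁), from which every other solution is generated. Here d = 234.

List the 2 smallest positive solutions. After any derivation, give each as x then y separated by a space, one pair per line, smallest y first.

5201 340
54100801 3536680

√234 → a₀=15, period (3,2,1,2,1,2,3,30); ℓ=8 even so k=7
i=0: a=15 ⇒ p=15, q=1
i=1: a=3 ⇒ p=46, q=3
…
i=3: a=1 ⇒ p=153, q=10
i=4: a=2 ⇒ p=413, q=27
i=5: a=1 ⇒ p=566, q=37
i=6: a=2 ⇒ p=1545, q=101
i=7: a=3 ⇒ p=5201, q=340
fundamental: x₁=5201, y₁=340  (since 27050401 − 234·115600 = 1)
(5201+340√234)^2 = 54100801 + 3536680√234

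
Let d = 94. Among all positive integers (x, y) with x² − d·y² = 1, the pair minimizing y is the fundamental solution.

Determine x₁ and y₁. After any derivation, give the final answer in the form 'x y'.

√94 → a₀=9, period (1,2,3,1,1,…,2,1,18); ℓ=16 even so k=15
i=0: a=9 ⇒ p=9, q=1
i=1: a=1 ⇒ p=10, q=1
i=2: a=2 ⇒ p=29, q=3
…
i=4: a=1 ⇒ p=126, q=13
i=5: a=1 ⇒ p=223, q=23
i=6: a=5 ⇒ p=1241, q=128
i=7: a=1 ⇒ p=1464, q=151
i=8: a=8 ⇒ p=12953, q=1336
…
i=10: a=5 ⇒ p=85038, q=8771
i=11: a=1 ⇒ p=99455, q=10258
…
i=13: a=3 ⇒ p=652934, q=67345
i=14: a=2 ⇒ p=1490361, q=153719
i=15: a=1 ⇒ p=2143295, q=221064
→ (2143295, 221064).  Check: 2143295²=4593713457025, 94·221064²=4593713457024, difference 1.

2143295 221064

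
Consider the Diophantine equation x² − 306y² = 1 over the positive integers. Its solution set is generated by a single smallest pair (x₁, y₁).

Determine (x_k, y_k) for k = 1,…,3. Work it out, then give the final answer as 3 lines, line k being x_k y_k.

35 2
2449 140
171395 9798

√306 → a₀=17, period (2,34); ℓ=2 even so k=1
step 0: (17, 1)  from 17·(1,0) + (0,1)
step 1: (35, 2)  from 2·(17,1) + (1,0)
fundamental: x₁=35, y₁=2  (since 1225 − 306·4 = 1)
n=2: (35,2)∘(35,2) = (35·35+306·2·2, 35·2+2·35) = (2449,140)
n=3: (2449,140)∘(35,2) = (35·2449+306·2·140, 35·140+2·2449) = (171395,9798)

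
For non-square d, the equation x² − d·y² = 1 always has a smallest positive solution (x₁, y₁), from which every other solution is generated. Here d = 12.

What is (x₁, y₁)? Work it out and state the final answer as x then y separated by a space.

7 2

√12 = [3; 2,6, …], period ℓ=2 (even) → k=1
k=0  a_k=3  p_k/q_k = 3/1
k=1  a_k=2  p_k/q_k = 7/2
(x₁, y₁) = (7, 2);  7² − 12·2² = 1 ✓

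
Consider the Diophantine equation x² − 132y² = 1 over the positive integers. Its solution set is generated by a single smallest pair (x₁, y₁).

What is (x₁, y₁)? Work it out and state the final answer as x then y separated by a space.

√132 → a₀=11, period (2,22); ℓ=2 even so k=1
k=0  a_k=11  p_k/q_k = 11/1
k=1  a_k=2  p_k/q_k = 23/2
(x₁, y₁) = (23, 2);  23² − 132·2² = 1 ✓

23 2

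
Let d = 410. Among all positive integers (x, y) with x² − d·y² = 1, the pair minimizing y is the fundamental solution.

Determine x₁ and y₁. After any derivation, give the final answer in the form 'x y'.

[20; 4,40] for √410; ℓ=2 ⇒ convergent index 1
step 0: (20, 1)  from 20·(1,0) + (0,1)
step 1: (81, 4)  from 4·(20,1) + (1,0)
→ (81, 4).  Check: 81²=6561, 410·4²=6560, difference 1.

81 4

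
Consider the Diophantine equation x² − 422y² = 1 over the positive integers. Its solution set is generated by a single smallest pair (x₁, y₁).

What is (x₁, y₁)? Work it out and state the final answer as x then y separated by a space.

7022501 341850

√422 = [20; 1,1,5,2,1,…,1,1,40, …], period ℓ=14 (even) → k=13
a_0=20:  p_0=20·1+0=20,  q_0=20·0+1=1
…
a_6=3:  p_6=3·719+493=2650,  q_6=3·35+24=129
a_7=20:  p_7=20·2650+719=53719,  q_7=20·129+35=2615
…
a_9=1:  p_9=1·163807+53719=217526,  q_9=1·7974+2615=10589
…
a_12=1:  p_12=1·3211821+598859=3810680,  q_12=1·156349+29152=185501
a_13=1:  p_13=1·3810680+3211821=7022501,  q_13=1·185501+156349=341850
fundamental: x₁=7022501, y₁=341850  (since 49315520295001 − 422·116861422500 = 1)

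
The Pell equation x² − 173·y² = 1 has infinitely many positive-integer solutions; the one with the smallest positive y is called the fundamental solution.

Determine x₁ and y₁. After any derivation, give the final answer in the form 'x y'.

√173 → a₀=13, period (6,1,1,6,26); ℓ=5 odd so k=9
a_0=13:  p_0=13·1+0=13,  q_0=13·0+1=1
a_1=6:  p_1=6·13+1=79,  q_1=6·1+0=6
a_2=1:  p_2=1·79+13=92,  q_2=1·6+1=7
a_3=1:  p_3=1·92+79=171,  q_3=1·7+6=13
a_4=6:  p_4=6·171+92=1118,  q_4=6·13+7=85
a_5=26:  p_5=26·1118+171=29239,  q_5=26·85+13=2223
a_6=6:  p_6=6·29239+1118=176552,  q_6=6·2223+85=13423
a_7=1:  p_7=1·176552+29239=205791,  q_7=1·13423+2223=15646
a_8=1:  p_8=1·205791+176552=382343,  q_8=1·15646+13423=29069
a_9=6:  p_9=6·382343+205791=2499849,  q_9=6·29069+15646=190060
fundamental: x₁=2499849, y₁=190060  (since 6249245022801 − 173·36122803600 = 1)

2499849 190060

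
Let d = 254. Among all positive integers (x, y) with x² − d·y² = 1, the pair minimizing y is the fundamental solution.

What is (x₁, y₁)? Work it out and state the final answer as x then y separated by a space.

255 16

√254 → a₀=15, period (1,14,1,30); ℓ=4 even so k=3
k=0  a_k=15  p_k/q_k = 15/1
k=1  a_k=1  p_k/q_k = 16/1
k=2  a_k=14  p_k/q_k = 239/15
k=3  a_k=1  p_k/q_k = 255/16
(x₁, y₁) = (255, 16);  255² − 254·16² = 1 ✓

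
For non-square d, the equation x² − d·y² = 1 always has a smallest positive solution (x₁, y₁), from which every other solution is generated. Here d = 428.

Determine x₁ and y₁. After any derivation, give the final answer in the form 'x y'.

1850887 89466

√428 = [20; 1,2,4,1,5,10,5,1,4,2,1,40, …], period ℓ=12 (even) → k=11
a_0=20:  p_0=20·1+0=20,  q_0=20·0+1=1
a_1=1:  p_1=1·20+1=21,  q_1=1·1+0=1
…
a_3=4:  p_3=4·62+21=269,  q_3=4·3+1=13
…
a_5=5:  p_5=5·331+269=1924,  q_5=5·16+13=93
a_6=10:  p_6=10·1924+331=19571,  q_6=10·93+16=946
…
a_9=4:  p_9=4·119350+99779=577179,  q_9=4·5769+4823=27899
a_10=2:  p_10=2·577179+119350=1273708,  q_10=2·27899+5769=61567
a_11=1:  p_11=1·1273708+577179=1850887,  q_11=1·61567+27899=89466
(x₁, y₁) = (1850887, 89466);  1850887² − 428·89466² = 1 ✓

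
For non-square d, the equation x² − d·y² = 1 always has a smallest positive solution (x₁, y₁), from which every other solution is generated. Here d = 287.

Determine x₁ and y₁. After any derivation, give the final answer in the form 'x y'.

d=287: √d = [16; 1,15,1,32] (ℓ=4, even), read p_3/q_3
step 0: (16, 1)  from 16·(1,0) + (0,1)
step 1: (17, 1)  from 1·(16,1) + (1,0)
step 2: (271, 16)  from 15·(17,1) + (16,1)
step 3: (288, 17)  from 1·(271,16) + (17,1)
fundamental: x₁=288, y₁=17  (since 82944 − 287·289 = 1)

288 17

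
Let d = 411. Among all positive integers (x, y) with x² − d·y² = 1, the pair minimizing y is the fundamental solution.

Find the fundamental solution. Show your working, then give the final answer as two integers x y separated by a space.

√411 = [20; 3,1,1,1,19,1,1,1,3,40, …], period ℓ=10 (even) → k=9
k=0  a_k=20  p_k/q_k = 20/1
k=1  a_k=3  p_k/q_k = 61/3
k=2  a_k=1  p_k/q_k = 81/4
k=3  a_k=1  p_k/q_k = 142/7
k=4  a_k=1  p_k/q_k = 223/11
k=5  a_k=19  p_k/q_k = 4379/216
…
k=7  a_k=1  p_k/q_k = 8981/443
k=8  a_k=1  p_k/q_k = 13583/670
k=9  a_k=3  p_k/q_k = 49730/2453
→ (49730, 2453).  Check: 49730²=2473072900, 411·2453²=2473072899, difference 1.

49730 2453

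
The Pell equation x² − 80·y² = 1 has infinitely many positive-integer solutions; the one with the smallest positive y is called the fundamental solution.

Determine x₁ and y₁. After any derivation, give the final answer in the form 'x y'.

9 1

d=80: √d = [8; 1,16] (ℓ=2, even), read p_1/q_1
k=0  a_k=8  p_k/q_k = 8/1
k=1  a_k=1  p_k/q_k = 9/1
→ (9, 1).  Check: 9²=81, 80·1²=80, difference 1.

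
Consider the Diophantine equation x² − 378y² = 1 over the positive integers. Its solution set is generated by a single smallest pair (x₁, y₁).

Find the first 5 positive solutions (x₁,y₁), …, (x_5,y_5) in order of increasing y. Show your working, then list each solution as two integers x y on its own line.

8749 450
153090001 7874100
2678768828749 137781001350
46873096812360001 2410891953748200
820185445343906468749 42185787268905002250

[19; 2,3,1,4,1,3,2,38] for √378; ℓ=8 ⇒ convergent index 7
k=0  a_k=19  p_k/q_k = 19/1
…
k=3  a_k=1  p_k/q_k = 175/9
k=4  a_k=4  p_k/q_k = 836/43
k=5  a_k=1  p_k/q_k = 1011/52
k=6  a_k=3  p_k/q_k = 3869/199
k=7  a_k=2  p_k/q_k = 8749/450
(x₁, y₁) = (8749, 450);  8749² − 378·450² = 1 ✓
(8749+450√378)^2 = 153090001 + 7874100√378
(8749+450√378)^3 = 2678768828749 + 137781001350√378
(8749+450√378)^4 = 46873096812360001 + 2410891953748200√378
(8749+450√378)^5 = 820185445343906468749 + 42185787268905002250√378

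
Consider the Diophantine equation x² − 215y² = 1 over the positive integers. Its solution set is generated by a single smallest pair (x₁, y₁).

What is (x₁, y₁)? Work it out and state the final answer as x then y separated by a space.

44 3

[14; 1,1,1,28] for √215; ℓ=4 ⇒ convergent index 3
step 0: (14, 1)  from 14·(1,0) + (0,1)
…
step 2: (29, 2)  from 1·(15,1) + (14,1)
step 3: (44, 3)  from 1·(29,2) + (15,1)
→ (44, 3).  Check: 44²=1936, 215·3²=1935, difference 1.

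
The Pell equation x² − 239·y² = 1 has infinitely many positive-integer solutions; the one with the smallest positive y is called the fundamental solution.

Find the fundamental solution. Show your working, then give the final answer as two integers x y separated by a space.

6195120 400729

[15; 2,5,1,2,4,15,4,2,1,5,2,30] for √239; ℓ=12 ⇒ convergent index 11
k=0  a_k=15  p_k/q_k = 15/1
…
k=2  a_k=5  p_k/q_k = 170/11
…
k=4  a_k=2  p_k/q_k = 572/37
k=5  a_k=4  p_k/q_k = 2489/161
…
k=7  a_k=4  p_k/q_k = 154117/9969
…
k=10  a_k=5  p_k/q_k = 2847431/184185
k=11  a_k=2  p_k/q_k = 6195120/400729
fundamental: x₁=6195120, y₁=400729  (since 38379511814400 − 239·160583731441 = 1)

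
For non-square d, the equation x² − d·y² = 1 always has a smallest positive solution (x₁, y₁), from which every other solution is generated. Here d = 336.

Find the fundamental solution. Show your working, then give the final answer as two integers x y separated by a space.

55 3

√336 = [18; 3,36, …], period ℓ=2 (even) → k=1
i=0: a=18 ⇒ p=18, q=1
i=1: a=3 ⇒ p=55, q=3
fundamental: x₁=55, y₁=3  (since 3025 − 336·9 = 1)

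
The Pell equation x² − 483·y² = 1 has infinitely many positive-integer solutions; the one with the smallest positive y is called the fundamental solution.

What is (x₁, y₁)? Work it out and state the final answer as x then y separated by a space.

√483 = [21; 1,42, …], period ℓ=2 (even) → k=1
a_0=21:  p_0=21·1+0=21,  q_0=21·0+1=1
a_1=1:  p_1=1·21+1=22,  q_1=1·1+0=1
→ (22, 1).  Check: 22²=484, 483·1²=483, difference 1.

22 1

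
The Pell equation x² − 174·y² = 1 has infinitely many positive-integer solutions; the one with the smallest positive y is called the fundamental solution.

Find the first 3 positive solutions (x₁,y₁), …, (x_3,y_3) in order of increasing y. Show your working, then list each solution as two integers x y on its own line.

1451 110
4210801 319220
12219743051 926376330

d=174: √d = [13; 5,4,5,26] (ℓ=4, even), read p_3/q_3
a_0=13:  p_0=13·1+0=13,  q_0=13·0+1=1
a_1=5:  p_1=5·13+1=66,  q_1=5·1+0=5
a_2=4:  p_2=4·66+13=277,  q_2=4·5+1=21
a_3=5:  p_3=5·277+66=1451,  q_3=5·21+5=110
(x₁, y₁) = (1451, 110);  1451² − 174·110² = 1 ✓
(x_2, y_2) = (1451·1451 + 174·110·110, 1451·110 + 110·1451) = (4210801, 319220)
(x_3, y_3) = (1451·4210801 + 174·110·319220, 1451·319220 + 110·4210801) = (12219743051, 926376330)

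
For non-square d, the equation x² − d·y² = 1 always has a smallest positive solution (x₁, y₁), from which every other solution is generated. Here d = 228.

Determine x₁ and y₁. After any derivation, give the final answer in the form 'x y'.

151 10

√228 = [15; 10,30, …], period ℓ=2 (even) → k=1
k=0  a_k=15  p_k/q_k = 15/1
k=1  a_k=10  p_k/q_k = 151/10
→ (151, 10).  Check: 151²=22801, 228·10²=22800, difference 1.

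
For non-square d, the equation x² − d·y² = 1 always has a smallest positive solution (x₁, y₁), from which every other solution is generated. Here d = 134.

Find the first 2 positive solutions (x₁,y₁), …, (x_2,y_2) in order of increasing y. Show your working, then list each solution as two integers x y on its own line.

√134 → a₀=11, period (1,1,2,1,3,…,1,1,22); ℓ=14 even so k=13
step 0: (11, 1)  from 11·(1,0) + (0,1)
…
step 2: (23, 2)  from 1·(12,1) + (11,1)
step 3: (58, 5)  from 2·(23,2) + (12,1)
…
step 7: (4121, 356)  from 10·(382,33) + (301,26)
step 8: (4503, 389)  from 1·(4121,356) + (382,33)
…
step 12: (84029, 7259)  from 1·(61896,5347) + (22133,1912)
step 13: (145925, 12606)  from 1·(84029,7259) + (61896,5347)
fundamental: x₁=145925, y₁=12606  (since 21294105625 − 134·158911236 = 1)
(x_2, y_2) = (145925·145925 + 134·12606·12606, 145925·12606 + 12606·145925) = (42588211249, 3679061100)

145925 12606
42588211249 3679061100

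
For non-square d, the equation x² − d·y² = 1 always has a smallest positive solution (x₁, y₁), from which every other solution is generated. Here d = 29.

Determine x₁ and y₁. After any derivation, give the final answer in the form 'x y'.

9801 1820

√29 → a₀=5, period (2,1,1,2,10); ℓ=5 odd so k=9
i=0: a=5 ⇒ p=5, q=1
i=1: a=2 ⇒ p=11, q=2
…
i=4: a=2 ⇒ p=70, q=13
i=5: a=10 ⇒ p=727, q=135
i=6: a=2 ⇒ p=1524, q=283
i=7: a=1 ⇒ p=2251, q=418
i=8: a=1 ⇒ p=3775, q=701
i=9: a=2 ⇒ p=9801, q=1820
→ (9801, 1820).  Check: 9801²=96059601, 29·1820²=96059600, difference 1.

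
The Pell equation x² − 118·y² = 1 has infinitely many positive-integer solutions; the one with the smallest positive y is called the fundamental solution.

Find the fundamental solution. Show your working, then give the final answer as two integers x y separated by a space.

√118 → a₀=10, period (1,6,3,2,10,2,3,6,1,20); ℓ=10 even so k=9
k=0  a_k=10  p_k/q_k = 10/1
k=1  a_k=1  p_k/q_k = 11/1
k=2  a_k=6  p_k/q_k = 76/7
…
k=4  a_k=2  p_k/q_k = 554/51
k=5  a_k=10  p_k/q_k = 5779/532
k=6  a_k=2  p_k/q_k = 12112/1115
k=7  a_k=3  p_k/q_k = 42115/3877
k=8  a_k=6  p_k/q_k = 264802/24377
k=9  a_k=1  p_k/q_k = 306917/28254
(x₁, y₁) = (306917, 28254);  306917² − 118·28254² = 1 ✓

306917 28254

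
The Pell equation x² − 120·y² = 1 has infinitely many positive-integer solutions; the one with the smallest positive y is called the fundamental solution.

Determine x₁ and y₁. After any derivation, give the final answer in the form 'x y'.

√120 = [10; 1,20, …], period ℓ=2 (even) → k=1
step 0: (10, 1)  from 10·(1,0) + (0,1)
step 1: (11, 1)  from 1·(10,1) + (1,0)
→ (11, 1).  Check: 11²=121, 120·1²=120, difference 1.

11 1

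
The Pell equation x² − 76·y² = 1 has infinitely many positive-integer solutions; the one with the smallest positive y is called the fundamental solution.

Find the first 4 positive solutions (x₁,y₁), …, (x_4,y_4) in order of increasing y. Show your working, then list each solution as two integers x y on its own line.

d=76: √d = [8; 1,2,1,1,5,4,5,1,1,2,1,16] (ℓ=12, even), read p_11/q_11
k=0  a_k=8  p_k/q_k = 8/1
k=1  a_k=1  p_k/q_k = 9/1
…
k=3  a_k=1  p_k/q_k = 35/4
k=4  a_k=1  p_k/q_k = 61/7
k=5  a_k=5  p_k/q_k = 340/39
k=6  a_k=4  p_k/q_k = 1421/163
k=7  a_k=5  p_k/q_k = 7445/854
k=8  a_k=1  p_k/q_k = 8866/1017
k=9  a_k=1  p_k/q_k = 16311/1871
k=10  a_k=2  p_k/q_k = 41488/4759
k=11  a_k=1  p_k/q_k = 57799/6630
→ (57799, 6630).  Check: 57799²=3340724401, 76·6630²=3340724400, difference 1.
(57799+6630√76)^2 = 6681448801 + 766414740√76
(57799+6630√76)^3 = 772362118440199 + 88596011107890√76
(57799+6630√76)^4 = 89283516160768675201 + 10241521691283453480√76

57799 6630
6681448801 766414740
772362118440199 88596011107890
89283516160768675201 10241521691283453480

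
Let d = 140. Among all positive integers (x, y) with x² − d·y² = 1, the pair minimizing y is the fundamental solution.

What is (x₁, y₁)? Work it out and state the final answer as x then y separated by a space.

71 6

[11; 1,4,1,22] for √140; ℓ=4 ⇒ convergent index 3
k=0  a_k=11  p_k/q_k = 11/1
k=1  a_k=1  p_k/q_k = 12/1
k=2  a_k=4  p_k/q_k = 59/5
k=3  a_k=1  p_k/q_k = 71/6
(x₁, y₁) = (71, 6);  71² − 140·6² = 1 ✓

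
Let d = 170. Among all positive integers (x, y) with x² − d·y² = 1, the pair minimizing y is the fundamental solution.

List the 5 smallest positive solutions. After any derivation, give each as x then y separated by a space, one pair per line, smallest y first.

339 26
229841 17628
155831859 11951758
105653770561 8103274296
71633100608499 5494008020930

√170 = [13; 26, …], period ℓ=1 (odd) → k=1
a_0=13:  p_0=13·1+0=13,  q_0=13·0+1=1
a_1=26:  p_1=26·13+1=339,  q_1=26·1+0=26
→ (339, 26).  Check: 339²=114921, 170·26²=114920, difference 1.
(x_2, y_2) = (339·339 + 170·26·26, 339·26 + 26·339) = (229841, 17628)
(x_3, y_3) = (339·229841 + 170·26·17628, 339·17628 + 26·229841) = (155831859, 11951758)
(x_4, y_4) = (339·155831859 + 170·26·11951758, 339·11951758 + 26·155831859) = (105653770561, 8103274296)
(x_5, y_5) = (339·105653770561 + 170·26·8103274296, 339·8103274296 + 26·105653770561) = (71633100608499, 5494008020930)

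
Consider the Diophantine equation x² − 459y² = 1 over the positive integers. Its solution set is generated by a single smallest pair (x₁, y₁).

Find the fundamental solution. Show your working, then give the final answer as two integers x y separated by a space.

499850 23331

√459 → a₀=21, period (2,2,1,4,21,4,1,2,2,42); ℓ=10 even so k=9
k=0  a_k=21  p_k/q_k = 21/1
…
k=2  a_k=2  p_k/q_k = 107/5
k=3  a_k=1  p_k/q_k = 150/7
k=4  a_k=4  p_k/q_k = 707/33
…
k=8  a_k=2  p_k/q_k = 212079/9899
k=9  a_k=2  p_k/q_k = 499850/23331
(x₁, y₁) = (499850, 23331);  499850² − 459·23331² = 1 ✓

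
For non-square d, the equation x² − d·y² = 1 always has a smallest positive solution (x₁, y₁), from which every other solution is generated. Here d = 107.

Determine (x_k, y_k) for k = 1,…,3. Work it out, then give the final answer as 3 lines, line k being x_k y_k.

√107 → a₀=10, period (2,1,9,1,2,20); ℓ=6 even so k=5
i=0: a=10 ⇒ p=10, q=1
…
i=4: a=1 ⇒ p=331, q=32
i=5: a=2 ⇒ p=962, q=93
→ (962, 93).  Check: 962²=925444, 107·93²=925443, difference 1.
n=2: (962,93)∘(962,93) = (962·962+107·93·93, 962·93+93·962) = (1850887,178932)
n=3: (1850887,178932)∘(962,93) = (962·1850887+107·93·178932, 962·178932+93·1850887) = (3561105626,344265075)

962 93
1850887 178932
3561105626 344265075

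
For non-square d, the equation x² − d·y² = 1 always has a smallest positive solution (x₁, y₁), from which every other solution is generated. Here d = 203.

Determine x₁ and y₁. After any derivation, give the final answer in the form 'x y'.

d=203: √d = [14; 4,28] (ℓ=2, even), read p_1/q_1
i=0: a=14 ⇒ p=14, q=1
i=1: a=4 ⇒ p=57, q=4
fundamental: x₁=57, y₁=4  (since 3249 − 203·16 = 1)

57 4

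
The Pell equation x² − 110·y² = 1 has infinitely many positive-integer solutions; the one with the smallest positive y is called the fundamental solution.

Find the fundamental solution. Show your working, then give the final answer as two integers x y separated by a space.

[10; 2,20] for √110; ℓ=2 ⇒ convergent index 1
k=0  a_k=10  p_k/q_k = 10/1
k=1  a_k=2  p_k/q_k = 21/2
→ (21, 2).  Check: 21²=441, 110·2²=440, difference 1.

21 2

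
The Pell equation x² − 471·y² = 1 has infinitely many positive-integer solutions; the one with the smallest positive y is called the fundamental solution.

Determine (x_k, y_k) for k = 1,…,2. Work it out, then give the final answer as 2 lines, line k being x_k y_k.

7838695 361188
122890278606049 5662485139320

d=471: √d = [21; 1,2,2,1,3,…,2,1,42] (ℓ=14, even), read p_13/q_13
step 0: (21, 1)  from 21·(1,0) + (0,1)
…
step 5: (803, 37)  from 3·(217,10) + (152,7)
step 6: (3429, 158)  from 4·(803,37) + (217,10)
…
step 9: (644804, 29711)  from 3·(198665,9154) + (48809,2249)
step 10: (843469, 38865)  from 1·(644804,29711) + (198665,9154)
…
step 12: (5506953, 253747)  from 2·(2331742,107441) + (843469,38865)
step 13: (7838695, 361188)  from 1·(5506953,253747) + (2331742,107441)
(x₁, y₁) = (7838695, 361188);  7838695² − 471·361188² = 1 ✓
(x_2, y_2) = (7838695·7838695 + 471·361188·361188, 7838695·361188 + 361188·7838695) = (122890278606049, 5662485139320)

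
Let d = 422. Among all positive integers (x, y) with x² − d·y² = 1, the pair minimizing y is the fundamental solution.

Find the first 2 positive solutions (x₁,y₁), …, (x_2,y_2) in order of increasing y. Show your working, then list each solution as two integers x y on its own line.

[20; 1,1,5,2,1,…,1,1,40] for √422; ℓ=14 ⇒ convergent index 13
k=0  a_k=20  p_k/q_k = 20/1
…
k=2  a_k=1  p_k/q_k = 41/2
k=3  a_k=5  p_k/q_k = 226/11
k=4  a_k=2  p_k/q_k = 493/24
k=5  a_k=1  p_k/q_k = 719/35
k=6  a_k=3  p_k/q_k = 2650/129
k=7  a_k=20  p_k/q_k = 53719/2615
…
k=9  a_k=1  p_k/q_k = 217526/10589
…
k=11  a_k=5  p_k/q_k = 3211821/156349
k=12  a_k=1  p_k/q_k = 3810680/185501
k=13  a_k=1  p_k/q_k = 7022501/341850
(x₁, y₁) = (7022501, 341850);  7022501² − 422·341850² = 1 ✓
(x_2, y_2) = (7022501·7022501 + 422·341850·341850, 7022501·341850 + 341850·7022501) = (98631040590001, 4801283933700)

7022501 341850
98631040590001 4801283933700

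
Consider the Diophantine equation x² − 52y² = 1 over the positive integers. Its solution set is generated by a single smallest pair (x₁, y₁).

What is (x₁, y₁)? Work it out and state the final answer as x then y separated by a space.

d=52: √d = [7; 4,1,2,1,4,14] (ℓ=6, even), read p_5/q_5
k=0  a_k=7  p_k/q_k = 7/1
k=1  a_k=4  p_k/q_k = 29/4
…
k=3  a_k=2  p_k/q_k = 101/14
k=4  a_k=1  p_k/q_k = 137/19
k=5  a_k=4  p_k/q_k = 649/90
fundamental: x₁=649, y₁=90  (since 421201 − 52·8100 = 1)

649 90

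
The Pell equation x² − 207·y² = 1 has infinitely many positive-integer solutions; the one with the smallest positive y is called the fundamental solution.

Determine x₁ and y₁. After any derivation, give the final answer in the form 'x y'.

√207 = [14; 2,1,1,2,1,1,2,28, …], period ℓ=8 (even) → k=7
i=0: a=14 ⇒ p=14, q=1
i=1: a=2 ⇒ p=29, q=2
i=2: a=1 ⇒ p=43, q=3
i=3: a=1 ⇒ p=72, q=5
…
i=6: a=1 ⇒ p=446, q=31
i=7: a=2 ⇒ p=1151, q=80
fundamental: x₁=1151, y₁=80  (since 1324801 − 207·6400 = 1)

1151 80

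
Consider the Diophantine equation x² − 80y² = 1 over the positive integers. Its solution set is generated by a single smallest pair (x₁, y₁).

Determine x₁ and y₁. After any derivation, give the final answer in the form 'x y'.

[8; 1,16] for √80; ℓ=2 ⇒ convergent index 1
step 0: (8, 1)  from 8·(1,0) + (0,1)
step 1: (9, 1)  from 1·(8,1) + (1,0)
(x₁, y₁) = (9, 1);  9² − 80·1² = 1 ✓

9 1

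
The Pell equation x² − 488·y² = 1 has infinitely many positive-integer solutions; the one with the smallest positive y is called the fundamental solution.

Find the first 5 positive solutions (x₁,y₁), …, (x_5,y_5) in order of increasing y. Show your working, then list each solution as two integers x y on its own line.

√488 = [22; 11,44, …], period ℓ=2 (even) → k=1
k=0  a_k=22  p_k/q_k = 22/1
k=1  a_k=11  p_k/q_k = 243/11
(x₁, y₁) = (243, 11);  243² − 488·11² = 1 ✓
n=2: (243,11)∘(243,11) = (243·243+488·11·11, 243·11+11·243) = (118097,5346)
n=3: (118097,5346)∘(243,11) = (243·118097+488·11·5346, 243·5346+11·118097) = (57394899,2598145)
n=4: (57394899,2598145)∘(243,11) = (243·57394899+488·11·2598145, 243·2598145+11·57394899) = (27893802817,1262693124)
n=5: (27893802817,1262693124)∘(243,11) = (243·27893802817+488·11·1262693124, 243·1262693124+11·27893802817) = (13556330774163,613666260119)

243 11
118097 5346
57394899 2598145
27893802817 1262693124
13556330774163 613666260119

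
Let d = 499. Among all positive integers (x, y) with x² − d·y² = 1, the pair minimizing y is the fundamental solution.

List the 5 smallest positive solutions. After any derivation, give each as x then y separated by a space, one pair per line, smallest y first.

4490 201
40320199 1804980
362075382530 16208720199
3251436894799201 145554305582040
29197902953221442450 1307077647917999001

d=499: √d = [22; 2,1,21,1,2,44] (ℓ=6, even), read p_5/q_5
k=0  a_k=22  p_k/q_k = 22/1
k=1  a_k=2  p_k/q_k = 45/2
k=2  a_k=1  p_k/q_k = 67/3
k=3  a_k=21  p_k/q_k = 1452/65
k=4  a_k=1  p_k/q_k = 1519/68
k=5  a_k=2  p_k/q_k = 4490/201
(x₁, y₁) = (4490, 201);  4490² − 499·201² = 1 ✓
k=2:  x_2 = 4490·4490+499·201·201 = 40320199,  y_2 = 4490·201+201·4490 = 1804980
k=3:  x_3 = 4490·40320199+499·201·1804980 = 362075382530,  y_3 = 4490·1804980+201·40320199 = 16208720199
k=4:  x_4 = 4490·362075382530+499·201·16208720199 = 3251436894799201,  y_4 = 4490·16208720199+201·362075382530 = 145554305582040
k=5:  x_5 = 4490·3251436894799201+499·201·145554305582040 = 29197902953221442450,  y_5 = 4490·145554305582040+201·3251436894799201 = 1307077647917999001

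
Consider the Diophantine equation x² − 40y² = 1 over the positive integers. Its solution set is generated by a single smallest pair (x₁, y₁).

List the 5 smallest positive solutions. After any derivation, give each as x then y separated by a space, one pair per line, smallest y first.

19 3
721 114
27379 4329
1039681 164388
39480499 6242415

[6; 3,12] for √40; ℓ=2 ⇒ convergent index 1
i=0: a=6 ⇒ p=6, q=1
i=1: a=3 ⇒ p=19, q=3
fundamental: x₁=19, y₁=3  (since 361 − 40·9 = 1)
(x_2, y_2) = (19·19 + 40·3·3, 19·3 + 3·19) = (721, 114)
(x_3, y_3) = (19·721 + 40·3·114, 19·114 + 3·721) = (27379, 4329)
(x_4, y_4) = (19·27379 + 40·3·4329, 19·4329 + 3·27379) = (1039681, 164388)
(x_5, y_5) = (19·1039681 + 40·3·164388, 19·164388 + 3·1039681) = (39480499, 6242415)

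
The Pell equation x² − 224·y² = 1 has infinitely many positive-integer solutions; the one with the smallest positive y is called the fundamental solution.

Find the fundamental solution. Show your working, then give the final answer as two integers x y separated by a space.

d=224: √d = [14; 1,28] (ℓ=2, even), read p_1/q_1
i=0: a=14 ⇒ p=14, q=1
i=1: a=1 ⇒ p=15, q=1
→ (15, 1).  Check: 15²=225, 224·1²=224, difference 1.

15 1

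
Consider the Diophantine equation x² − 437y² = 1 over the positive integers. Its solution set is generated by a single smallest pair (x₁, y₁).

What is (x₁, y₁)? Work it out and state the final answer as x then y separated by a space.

√437 = [20; 1,9,2,9,1,40, …], period ℓ=6 (even) → k=5
i=0: a=20 ⇒ p=20, q=1
i=1: a=1 ⇒ p=21, q=1
i=2: a=9 ⇒ p=209, q=10
i=3: a=2 ⇒ p=439, q=21
i=4: a=9 ⇒ p=4160, q=199
i=5: a=1 ⇒ p=4599, q=220
→ (4599, 220).  Check: 4599²=21150801, 437·220²=21150800, difference 1.

4599 220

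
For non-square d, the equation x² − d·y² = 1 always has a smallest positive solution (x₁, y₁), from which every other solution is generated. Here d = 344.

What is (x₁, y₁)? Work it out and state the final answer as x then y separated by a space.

√344 → a₀=18, period (1,1,4,1,3,1,4,1,1,36); ℓ=10 even so k=9
step 0: (18, 1)  from 18·(1,0) + (0,1)
step 1: (19, 1)  from 1·(18,1) + (1,0)
step 2: (37, 2)  from 1·(19,1) + (18,1)
…
step 4: (204, 11)  from 1·(167,9) + (37,2)
step 5: (779, 42)  from 3·(204,11) + (167,9)
step 6: (983, 53)  from 1·(779,42) + (204,11)
step 7: (4711, 254)  from 4·(983,53) + (779,42)
step 8: (5694, 307)  from 1·(4711,254) + (983,53)
step 9: (10405, 561)  from 1·(5694,307) + (4711,254)
→ (10405, 561).  Check: 10405²=108264025, 344·561²=108264024, difference 1.

10405 561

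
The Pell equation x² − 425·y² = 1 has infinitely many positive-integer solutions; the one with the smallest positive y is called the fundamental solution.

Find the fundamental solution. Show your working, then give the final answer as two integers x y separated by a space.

143649 6968

√425 → a₀=20, period (1,1,1,1,1,1,40); ℓ=7 odd so k=13
a_0=20:  p_0=20·1+0=20,  q_0=20·0+1=1
…
a_3=1:  p_3=1·41+21=62,  q_3=1·2+1=3
a_4=1:  p_4=1·62+41=103,  q_4=1·3+2=5
…
a_11=1:  p_11=1·33191+22038=55229,  q_11=1·1610+1069=2679
a_12=1:  p_12=1·55229+33191=88420,  q_12=1·2679+1610=4289
a_13=1:  p_13=1·88420+55229=143649,  q_13=1·4289+2679=6968
fundamental: x₁=143649, y₁=6968  (since 20635035201 − 425·48553024 = 1)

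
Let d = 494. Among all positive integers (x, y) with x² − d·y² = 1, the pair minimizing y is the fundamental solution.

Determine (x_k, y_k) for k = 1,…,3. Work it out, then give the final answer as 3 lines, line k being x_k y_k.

√494 → a₀=22, period (4,2,2,1,2,1,2,2,4,44); ℓ=10 even so k=9
step 0: (22, 1)  from 22·(1,0) + (0,1)
…
step 2: (200, 9)  from 2·(89,4) + (22,1)
step 3: (489, 22)  from 2·(200,9) + (89,4)
step 4: (689, 31)  from 1·(489,22) + (200,9)
…
step 6: (2556, 115)  from 1·(1867,84) + (689,31)
…
step 8: (16514, 743)  from 2·(6979,314) + (2556,115)
step 9: (73035, 3286)  from 4·(16514,743) + (6979,314)
fundamental: x₁=73035, y₁=3286  (since 5334111225 − 494·10797796 = 1)
(x_2, y_2) = (73035·73035 + 494·3286·3286, 73035·3286 + 3286·73035) = (10668222449, 479986020)
(x_3, y_3) = (73035·10668222449 + 494·3286·479986020, 73035·479986020 + 3286·10668222449) = (1558307253052395, 70111557938114)

73035 3286
10668222449 479986020
1558307253052395 70111557938114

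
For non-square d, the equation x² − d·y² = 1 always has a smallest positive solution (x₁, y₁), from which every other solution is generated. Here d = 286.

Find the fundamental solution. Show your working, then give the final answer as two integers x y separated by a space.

561835 33222

√286 = [16; 1,10,3,3,2,3,3,10,1,32, …], period ℓ=10 (even) → k=9
k=0  a_k=16  p_k/q_k = 16/1
…
k=2  a_k=10  p_k/q_k = 186/11
…
k=4  a_k=3  p_k/q_k = 1911/113
…
k=7  a_k=3  p_k/q_k = 49703/2939
k=8  a_k=10  p_k/q_k = 512132/30283
k=9  a_k=1  p_k/q_k = 561835/33222
(x₁, y₁) = (561835, 33222);  561835² − 286·33222² = 1 ✓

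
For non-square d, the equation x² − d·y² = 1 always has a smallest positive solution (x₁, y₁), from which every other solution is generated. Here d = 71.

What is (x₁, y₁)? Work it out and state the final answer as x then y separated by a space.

3480 413

√71 = [8; 2,2,1,7,1,2,2,16, …], period ℓ=8 (even) → k=7
k=0  a_k=8  p_k/q_k = 8/1
k=1  a_k=2  p_k/q_k = 17/2
…
k=4  a_k=7  p_k/q_k = 455/54
k=5  a_k=1  p_k/q_k = 514/61
k=6  a_k=2  p_k/q_k = 1483/176
k=7  a_k=2  p_k/q_k = 3480/413
→ (3480, 413).  Check: 3480²=12110400, 71·413²=12110399, difference 1.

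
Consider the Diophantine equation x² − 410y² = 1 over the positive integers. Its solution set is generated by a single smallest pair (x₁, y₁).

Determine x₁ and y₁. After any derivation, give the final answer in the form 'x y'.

81 4

d=410: √d = [20; 4,40] (ℓ=2, even), read p_1/q_1
i=0: a=20 ⇒ p=20, q=1
i=1: a=4 ⇒ p=81, q=4
fundamental: x₁=81, y₁=4  (since 6561 − 410·16 = 1)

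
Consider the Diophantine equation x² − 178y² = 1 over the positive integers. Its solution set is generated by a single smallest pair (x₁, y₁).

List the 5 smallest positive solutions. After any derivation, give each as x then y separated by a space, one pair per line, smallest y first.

d=178: √d = [13; 2,1,12,1,2,26] (ℓ=6, even), read p_5/q_5
k=0  a_k=13  p_k/q_k = 13/1
…
k=2  a_k=1  p_k/q_k = 40/3
…
k=4  a_k=1  p_k/q_k = 547/41
k=5  a_k=2  p_k/q_k = 1601/120
fundamental: x₁=1601, y₁=120  (since 2563201 − 178·14400 = 1)
n=2: (1601,120)∘(1601,120) = (1601·1601+178·120·120, 1601·120+120·1601) = (5126401,384240)
n=3: (5126401,384240)∘(1601,120) = (1601·5126401+178·120·384240, 1601·384240+120·5126401) = (16414734401,1230336360)
n=4: (16414734401,1230336360)∘(1601,120) = (1601·16414734401+178·120·1230336360, 1601·1230336360+120·16414734401) = (52559974425601,3939536640480)
n=5: (52559974425601,3939536640480)∘(1601,120) = (1601·52559974425601+178·120·3939536640480, 1601·3939536640480+120·52559974425601) = (168297021696040001,12614395092480600)

1601 120
5126401 384240
16414734401 1230336360
52559974425601 3939536640480
168297021696040001 12614395092480600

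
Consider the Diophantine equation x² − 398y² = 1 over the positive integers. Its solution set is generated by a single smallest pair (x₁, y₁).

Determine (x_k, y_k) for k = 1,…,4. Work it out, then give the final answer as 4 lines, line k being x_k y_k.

√398 → a₀=19, period (1,18,1,38); ℓ=4 even so k=3
i=0: a=19 ⇒ p=19, q=1
i=1: a=1 ⇒ p=20, q=1
i=2: a=18 ⇒ p=379, q=19
i=3: a=1 ⇒ p=399, q=20
(x₁, y₁) = (399, 20);  399² − 398·20² = 1 ✓
(399+20√398)^2 = 318401 + 15960√398
(399+20√398)^3 = 254083599 + 12736060√398
(399+20√398)^4 = 202758393601 + 10163359920√398

399 20
318401 15960
254083599 12736060
202758393601 10163359920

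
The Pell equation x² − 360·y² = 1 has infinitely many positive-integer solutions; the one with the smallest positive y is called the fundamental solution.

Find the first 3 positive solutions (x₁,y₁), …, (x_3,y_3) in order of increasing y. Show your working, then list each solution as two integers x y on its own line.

19 1
721 38
27379 1443

√360 → a₀=18, period (1,36); ℓ=2 even so k=1
a_0=18:  p_0=18·1+0=18,  q_0=18·0+1=1
a_1=1:  p_1=1·18+1=19,  q_1=1·1+0=1
→ (19, 1).  Check: 19²=361, 360·1²=360, difference 1.
n=2: (19,1)∘(19,1) = (19·19+360·1·1, 19·1+1·19) = (721,38)
n=3: (721,38)∘(19,1) = (19·721+360·1·38, 19·38+1·721) = (27379,1443)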